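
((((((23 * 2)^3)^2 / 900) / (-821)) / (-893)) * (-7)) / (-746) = 0.13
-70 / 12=-35 / 6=-5.83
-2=-2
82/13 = 6.31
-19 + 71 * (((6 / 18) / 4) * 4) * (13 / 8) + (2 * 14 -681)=-633.54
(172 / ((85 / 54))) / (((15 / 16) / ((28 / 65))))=1387008 / 27625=50.21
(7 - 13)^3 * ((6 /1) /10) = -648 /5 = -129.60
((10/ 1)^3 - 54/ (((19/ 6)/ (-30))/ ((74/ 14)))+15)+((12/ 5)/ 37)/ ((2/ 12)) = 91517051/ 24605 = 3719.45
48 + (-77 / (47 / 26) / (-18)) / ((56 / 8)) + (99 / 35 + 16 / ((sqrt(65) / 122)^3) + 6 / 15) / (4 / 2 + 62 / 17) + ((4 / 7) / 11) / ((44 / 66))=255292591 / 5211360 + 15434708* sqrt(65) / 12675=9866.63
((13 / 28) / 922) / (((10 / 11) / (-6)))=-429 / 129080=-0.00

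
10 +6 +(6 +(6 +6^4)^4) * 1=2873716601638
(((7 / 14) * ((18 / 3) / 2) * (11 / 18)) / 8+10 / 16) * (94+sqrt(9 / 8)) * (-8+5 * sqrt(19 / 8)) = -71 * (32 - 5 * sqrt(38)) * (3 * sqrt(2)+376) / 1536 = -20.70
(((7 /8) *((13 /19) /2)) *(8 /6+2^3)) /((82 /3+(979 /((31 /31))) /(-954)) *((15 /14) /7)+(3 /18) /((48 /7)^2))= 1905740928 /2749033487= 0.69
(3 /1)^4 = 81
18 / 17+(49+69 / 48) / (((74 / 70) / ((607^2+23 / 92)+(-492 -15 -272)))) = 706169584989 / 40256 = 17541971.01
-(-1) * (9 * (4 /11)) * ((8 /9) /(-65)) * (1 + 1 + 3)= -32 /143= -0.22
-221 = -221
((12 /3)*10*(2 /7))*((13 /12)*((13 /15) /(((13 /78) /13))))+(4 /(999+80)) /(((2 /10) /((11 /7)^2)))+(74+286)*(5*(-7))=-1865765012 /158613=-11763.00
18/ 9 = 2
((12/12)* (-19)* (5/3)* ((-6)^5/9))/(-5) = -5472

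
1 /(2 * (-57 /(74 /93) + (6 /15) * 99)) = -185 /11853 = -0.02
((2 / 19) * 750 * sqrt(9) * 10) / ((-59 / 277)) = -12465000 / 1121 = -11119.54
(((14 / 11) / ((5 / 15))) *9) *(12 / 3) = 1512 / 11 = 137.45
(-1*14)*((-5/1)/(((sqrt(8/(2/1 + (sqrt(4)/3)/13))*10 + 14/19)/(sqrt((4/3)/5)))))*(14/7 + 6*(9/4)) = 27.35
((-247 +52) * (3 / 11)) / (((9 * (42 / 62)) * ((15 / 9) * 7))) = -0.75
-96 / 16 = -6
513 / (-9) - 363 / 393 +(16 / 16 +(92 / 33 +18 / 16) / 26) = -51049525 / 899184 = -56.77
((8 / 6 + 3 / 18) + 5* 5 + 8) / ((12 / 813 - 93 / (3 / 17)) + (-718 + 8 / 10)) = -31165 / 1123914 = -0.03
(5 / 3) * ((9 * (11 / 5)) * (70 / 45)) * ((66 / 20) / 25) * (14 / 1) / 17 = 11858 / 2125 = 5.58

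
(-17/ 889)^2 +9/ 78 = 2378477/ 20548346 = 0.12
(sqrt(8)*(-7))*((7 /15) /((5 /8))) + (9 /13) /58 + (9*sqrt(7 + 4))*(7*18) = -784*sqrt(2) /75 + 9 /754 + 1134*sqrt(11) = 3746.28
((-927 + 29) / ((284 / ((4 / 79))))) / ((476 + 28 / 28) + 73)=-449 / 1542475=-0.00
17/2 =8.50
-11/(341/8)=-8/31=-0.26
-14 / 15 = -0.93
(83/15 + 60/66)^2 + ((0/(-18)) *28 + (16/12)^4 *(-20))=-5318279/245025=-21.71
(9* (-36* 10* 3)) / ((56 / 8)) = -9720 / 7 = -1388.57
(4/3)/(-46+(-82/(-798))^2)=-212268/7321565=-0.03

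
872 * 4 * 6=20928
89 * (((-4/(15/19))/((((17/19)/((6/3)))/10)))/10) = -257032/255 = -1007.97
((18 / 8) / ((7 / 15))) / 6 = 0.80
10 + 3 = 13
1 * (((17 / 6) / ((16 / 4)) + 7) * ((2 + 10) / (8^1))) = 185 / 16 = 11.56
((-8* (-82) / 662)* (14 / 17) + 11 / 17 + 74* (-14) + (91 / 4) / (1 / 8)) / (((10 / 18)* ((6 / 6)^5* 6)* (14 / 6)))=-8635005 / 78778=-109.61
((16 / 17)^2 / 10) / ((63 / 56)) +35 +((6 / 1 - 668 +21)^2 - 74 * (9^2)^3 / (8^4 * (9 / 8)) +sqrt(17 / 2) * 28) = 14 * sqrt(34) +1339641189559 / 3329280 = 402463.29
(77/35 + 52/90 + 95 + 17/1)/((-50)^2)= 1033/22500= 0.05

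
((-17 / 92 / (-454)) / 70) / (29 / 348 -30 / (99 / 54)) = -561 / 1570790060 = -0.00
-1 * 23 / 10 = -23 / 10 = -2.30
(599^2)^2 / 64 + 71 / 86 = 5535740779115 / 2752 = 2011533713.34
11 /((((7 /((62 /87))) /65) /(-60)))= -886600 /203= -4367.49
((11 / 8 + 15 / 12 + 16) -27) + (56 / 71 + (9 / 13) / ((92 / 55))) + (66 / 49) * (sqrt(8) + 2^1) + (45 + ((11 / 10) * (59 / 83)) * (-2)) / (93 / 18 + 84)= -7374628338317 / 1847640540200 + 132 * sqrt(2) / 49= -0.18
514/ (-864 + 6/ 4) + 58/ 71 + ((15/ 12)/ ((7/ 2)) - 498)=-497.42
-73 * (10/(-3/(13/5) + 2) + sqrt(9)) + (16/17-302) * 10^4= -563182283/187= -3011669.96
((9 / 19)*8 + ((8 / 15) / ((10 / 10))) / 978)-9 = -726089 / 139365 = -5.21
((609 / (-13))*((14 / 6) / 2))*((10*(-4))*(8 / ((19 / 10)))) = 2273600 / 247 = 9204.86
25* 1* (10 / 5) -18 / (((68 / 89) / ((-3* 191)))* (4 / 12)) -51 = 1376885 / 34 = 40496.62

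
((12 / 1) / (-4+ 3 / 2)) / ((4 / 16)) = -96 / 5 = -19.20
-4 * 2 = -8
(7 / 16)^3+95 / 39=402497 / 159744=2.52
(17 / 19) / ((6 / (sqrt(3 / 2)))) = 0.18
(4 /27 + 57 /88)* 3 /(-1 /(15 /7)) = -9455 /1848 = -5.12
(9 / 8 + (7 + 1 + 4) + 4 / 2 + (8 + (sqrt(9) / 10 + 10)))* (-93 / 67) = -124341 / 2680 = -46.40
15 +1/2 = 31/2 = 15.50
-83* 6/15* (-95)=3154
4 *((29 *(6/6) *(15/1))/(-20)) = -87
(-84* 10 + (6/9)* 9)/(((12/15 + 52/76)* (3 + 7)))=-2641/47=-56.19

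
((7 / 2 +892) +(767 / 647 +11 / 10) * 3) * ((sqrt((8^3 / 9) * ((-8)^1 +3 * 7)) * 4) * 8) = 498196992 * sqrt(26) / 3235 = 785260.03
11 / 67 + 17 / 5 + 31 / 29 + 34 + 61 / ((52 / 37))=41443447 / 505180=82.04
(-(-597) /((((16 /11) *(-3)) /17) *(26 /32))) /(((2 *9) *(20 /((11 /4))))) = -409343 /18720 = -21.87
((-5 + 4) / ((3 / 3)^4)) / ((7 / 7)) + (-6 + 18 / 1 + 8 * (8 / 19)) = 273 / 19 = 14.37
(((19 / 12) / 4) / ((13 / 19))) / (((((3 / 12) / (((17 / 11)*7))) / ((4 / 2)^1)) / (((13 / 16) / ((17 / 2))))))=2527 / 528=4.79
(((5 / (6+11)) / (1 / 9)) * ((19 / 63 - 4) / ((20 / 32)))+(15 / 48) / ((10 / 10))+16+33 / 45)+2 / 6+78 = 2276669 / 28560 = 79.72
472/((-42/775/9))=-548700/7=-78385.71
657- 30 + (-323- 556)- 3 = -255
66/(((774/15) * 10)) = 11/86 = 0.13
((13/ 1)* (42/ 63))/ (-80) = -0.11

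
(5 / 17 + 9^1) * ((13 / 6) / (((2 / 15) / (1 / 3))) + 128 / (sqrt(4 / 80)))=5135 / 102 + 40448 * sqrt(5) / 17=5370.61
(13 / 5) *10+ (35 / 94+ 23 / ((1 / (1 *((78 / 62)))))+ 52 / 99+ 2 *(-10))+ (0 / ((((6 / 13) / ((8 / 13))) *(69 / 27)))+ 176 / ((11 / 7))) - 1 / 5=147.63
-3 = -3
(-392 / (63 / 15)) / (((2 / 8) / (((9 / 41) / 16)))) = -210 / 41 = -5.12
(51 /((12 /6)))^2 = 2601 /4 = 650.25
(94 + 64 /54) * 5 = 12850 /27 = 475.93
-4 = -4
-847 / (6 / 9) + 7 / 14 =-1270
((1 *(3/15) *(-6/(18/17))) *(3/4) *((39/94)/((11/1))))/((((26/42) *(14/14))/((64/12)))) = -714/2585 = -0.28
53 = 53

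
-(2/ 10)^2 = -0.04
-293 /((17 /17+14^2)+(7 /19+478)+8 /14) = -38969 /89900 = -0.43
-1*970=-970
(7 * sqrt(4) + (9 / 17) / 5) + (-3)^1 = 944 / 85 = 11.11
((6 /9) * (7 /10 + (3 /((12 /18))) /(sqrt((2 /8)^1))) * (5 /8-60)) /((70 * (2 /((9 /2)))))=-5529 /448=-12.34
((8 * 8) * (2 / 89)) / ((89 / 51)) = 6528 / 7921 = 0.82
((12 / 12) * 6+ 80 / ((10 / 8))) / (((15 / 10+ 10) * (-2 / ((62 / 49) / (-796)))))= 155 / 32039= 0.00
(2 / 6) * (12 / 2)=2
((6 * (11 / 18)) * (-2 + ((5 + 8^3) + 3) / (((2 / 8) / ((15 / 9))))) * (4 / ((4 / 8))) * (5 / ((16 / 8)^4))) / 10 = 57167 / 18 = 3175.94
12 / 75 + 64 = 1604 / 25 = 64.16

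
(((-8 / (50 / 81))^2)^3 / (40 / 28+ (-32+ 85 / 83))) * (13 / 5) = -8737547423911907328 / 20955810546875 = -416951.06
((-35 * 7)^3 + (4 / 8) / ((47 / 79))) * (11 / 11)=-1382375671 / 94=-14706124.16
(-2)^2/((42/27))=18/7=2.57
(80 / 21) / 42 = 40 / 441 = 0.09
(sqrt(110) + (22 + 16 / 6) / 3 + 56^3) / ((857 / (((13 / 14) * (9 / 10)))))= 117 * sqrt(110) / 119980 + 10274017 / 59990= 171.27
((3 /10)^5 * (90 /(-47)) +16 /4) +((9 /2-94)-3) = -88.50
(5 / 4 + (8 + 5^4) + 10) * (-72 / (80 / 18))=-208737 / 20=-10436.85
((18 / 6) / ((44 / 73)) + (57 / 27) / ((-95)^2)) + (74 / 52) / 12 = 24922969 / 4890600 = 5.10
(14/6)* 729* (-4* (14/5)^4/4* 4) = -261382464/625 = -418211.94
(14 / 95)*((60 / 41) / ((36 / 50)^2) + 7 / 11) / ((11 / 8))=4717888 / 12724965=0.37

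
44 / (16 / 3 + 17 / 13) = 1716 / 259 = 6.63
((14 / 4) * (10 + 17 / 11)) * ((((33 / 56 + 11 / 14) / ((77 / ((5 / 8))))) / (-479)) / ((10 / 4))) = -127 / 337216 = -0.00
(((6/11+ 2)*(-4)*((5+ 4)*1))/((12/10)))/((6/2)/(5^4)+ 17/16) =-8400000/117403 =-71.55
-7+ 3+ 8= 4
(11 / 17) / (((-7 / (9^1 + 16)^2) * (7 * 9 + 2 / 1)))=-1375 / 1547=-0.89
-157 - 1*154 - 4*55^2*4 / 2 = -24511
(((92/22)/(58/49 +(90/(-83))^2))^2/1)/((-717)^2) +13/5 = 128244333048110160962/49324627560446613045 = 2.60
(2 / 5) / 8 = 1 / 20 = 0.05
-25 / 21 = -1.19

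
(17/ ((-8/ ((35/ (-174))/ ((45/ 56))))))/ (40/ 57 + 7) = 15827/ 229158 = 0.07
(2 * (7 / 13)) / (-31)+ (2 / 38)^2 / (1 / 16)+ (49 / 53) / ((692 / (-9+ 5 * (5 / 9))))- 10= -120038793494 / 12005402643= -10.00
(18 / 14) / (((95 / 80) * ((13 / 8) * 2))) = 576 / 1729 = 0.33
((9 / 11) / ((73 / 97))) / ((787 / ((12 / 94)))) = 5238 / 29702167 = 0.00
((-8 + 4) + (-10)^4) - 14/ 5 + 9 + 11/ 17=850242/ 85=10002.85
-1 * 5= -5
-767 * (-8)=6136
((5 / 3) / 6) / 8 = 5 / 144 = 0.03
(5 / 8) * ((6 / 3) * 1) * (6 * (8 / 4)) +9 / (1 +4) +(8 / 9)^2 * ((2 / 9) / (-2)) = 60916 / 3645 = 16.71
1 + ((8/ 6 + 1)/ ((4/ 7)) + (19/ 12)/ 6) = 385/ 72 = 5.35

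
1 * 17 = 17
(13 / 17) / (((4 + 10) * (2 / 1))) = 13 / 476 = 0.03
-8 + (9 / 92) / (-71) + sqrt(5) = -52265 / 6532 + sqrt(5) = -5.77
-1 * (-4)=4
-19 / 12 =-1.58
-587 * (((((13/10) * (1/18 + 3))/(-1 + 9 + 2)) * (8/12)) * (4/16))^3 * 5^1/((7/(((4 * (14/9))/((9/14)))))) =-1.18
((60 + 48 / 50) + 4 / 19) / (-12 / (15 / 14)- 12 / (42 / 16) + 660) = 50848 / 535515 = 0.09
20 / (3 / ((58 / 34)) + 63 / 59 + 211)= 0.09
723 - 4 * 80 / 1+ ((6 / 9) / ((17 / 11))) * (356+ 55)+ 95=11480 / 17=675.29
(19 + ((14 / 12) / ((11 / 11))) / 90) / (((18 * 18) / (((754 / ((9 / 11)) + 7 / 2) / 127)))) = 0.43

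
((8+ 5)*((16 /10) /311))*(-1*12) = -1248 /1555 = -0.80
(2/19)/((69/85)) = 170/1311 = 0.13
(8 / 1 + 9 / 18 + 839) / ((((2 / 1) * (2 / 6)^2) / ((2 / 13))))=15255 / 26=586.73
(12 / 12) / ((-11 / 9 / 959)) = -8631 / 11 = -784.64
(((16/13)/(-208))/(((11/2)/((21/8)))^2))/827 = -441/270581168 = -0.00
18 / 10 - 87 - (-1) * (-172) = -257.20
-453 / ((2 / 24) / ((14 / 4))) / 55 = -19026 / 55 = -345.93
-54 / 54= -1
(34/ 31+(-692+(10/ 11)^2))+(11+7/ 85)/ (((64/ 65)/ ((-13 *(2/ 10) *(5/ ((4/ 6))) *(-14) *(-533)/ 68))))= -3437712456033/ 138756992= -24775.06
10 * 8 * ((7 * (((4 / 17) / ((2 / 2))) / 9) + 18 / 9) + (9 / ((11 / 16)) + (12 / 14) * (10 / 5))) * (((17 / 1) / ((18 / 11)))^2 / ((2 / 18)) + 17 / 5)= 8262497192 / 6237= 1324755.04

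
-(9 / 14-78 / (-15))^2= -167281 / 4900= -34.14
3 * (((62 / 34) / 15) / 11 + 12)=33691 / 935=36.03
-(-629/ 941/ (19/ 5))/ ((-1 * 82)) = -3145/ 1466078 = -0.00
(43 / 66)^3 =79507 / 287496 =0.28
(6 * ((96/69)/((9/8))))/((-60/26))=-3328/1035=-3.22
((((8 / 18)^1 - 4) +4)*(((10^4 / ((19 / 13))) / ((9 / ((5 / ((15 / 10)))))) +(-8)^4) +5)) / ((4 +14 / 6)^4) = 13615252 / 7428297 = 1.83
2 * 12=24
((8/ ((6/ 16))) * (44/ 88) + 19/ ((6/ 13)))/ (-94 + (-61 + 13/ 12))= -622/ 1847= -0.34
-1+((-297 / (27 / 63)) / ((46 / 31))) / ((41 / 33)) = -376.90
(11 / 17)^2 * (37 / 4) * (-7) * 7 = -219373 / 1156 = -189.77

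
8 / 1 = 8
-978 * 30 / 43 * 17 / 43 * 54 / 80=-673353 / 3698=-182.09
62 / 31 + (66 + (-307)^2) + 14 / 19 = 1792037 / 19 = 94317.74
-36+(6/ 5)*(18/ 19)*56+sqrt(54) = 3*sqrt(6)+2628/ 95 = 35.01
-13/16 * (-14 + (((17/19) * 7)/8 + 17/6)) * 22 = 677105/3648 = 185.61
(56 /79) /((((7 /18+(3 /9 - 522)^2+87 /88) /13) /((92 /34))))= 420992 /4594613851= 0.00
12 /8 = 3 /2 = 1.50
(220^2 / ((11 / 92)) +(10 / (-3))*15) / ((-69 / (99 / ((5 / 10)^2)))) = -53427000 / 23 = -2322913.04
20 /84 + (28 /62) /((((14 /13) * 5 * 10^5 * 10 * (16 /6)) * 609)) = 179800000039 /755160000000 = 0.24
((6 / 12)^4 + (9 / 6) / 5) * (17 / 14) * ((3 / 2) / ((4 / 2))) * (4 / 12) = 493 / 4480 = 0.11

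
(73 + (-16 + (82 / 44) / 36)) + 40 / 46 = 1055095 / 18216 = 57.92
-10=-10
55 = 55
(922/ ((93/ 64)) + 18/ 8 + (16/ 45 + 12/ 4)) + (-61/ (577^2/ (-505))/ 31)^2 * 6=12272898159228923689/ 19173400559712180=640.10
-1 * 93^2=-8649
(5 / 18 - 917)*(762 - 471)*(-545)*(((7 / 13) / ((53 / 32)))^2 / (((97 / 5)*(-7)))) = -161155366400 / 1424163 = -113157.95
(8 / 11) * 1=0.73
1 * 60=60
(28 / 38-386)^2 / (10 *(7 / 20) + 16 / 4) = 7144320 / 361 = 19790.36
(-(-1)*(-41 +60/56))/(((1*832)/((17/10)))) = -731/8960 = -0.08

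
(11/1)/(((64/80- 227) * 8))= -55/9048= -0.01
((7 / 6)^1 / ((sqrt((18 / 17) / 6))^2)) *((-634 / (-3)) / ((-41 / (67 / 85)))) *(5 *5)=-743365 / 1107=-671.51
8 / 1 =8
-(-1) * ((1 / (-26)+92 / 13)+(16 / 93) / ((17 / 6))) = 97273 / 13702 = 7.10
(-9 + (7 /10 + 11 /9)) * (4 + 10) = -4459 /45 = -99.09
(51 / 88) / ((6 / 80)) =85 / 11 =7.73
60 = 60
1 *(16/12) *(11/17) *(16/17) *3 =2.44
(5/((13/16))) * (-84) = -516.92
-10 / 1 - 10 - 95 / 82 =-1735 / 82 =-21.16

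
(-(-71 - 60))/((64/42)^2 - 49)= -57771/20585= -2.81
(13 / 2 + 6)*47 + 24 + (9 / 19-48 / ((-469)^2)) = 5115191231 / 8358518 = 611.97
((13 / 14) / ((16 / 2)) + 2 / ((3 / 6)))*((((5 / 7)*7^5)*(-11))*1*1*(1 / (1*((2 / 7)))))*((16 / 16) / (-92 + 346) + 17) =-262929296245 / 8128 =-32348584.68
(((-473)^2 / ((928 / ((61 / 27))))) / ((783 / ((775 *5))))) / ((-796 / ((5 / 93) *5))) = -42648340625 / 46849809024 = -0.91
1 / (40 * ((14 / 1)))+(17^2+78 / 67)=10887027 / 37520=290.17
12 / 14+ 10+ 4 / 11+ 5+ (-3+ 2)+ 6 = 21.22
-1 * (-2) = 2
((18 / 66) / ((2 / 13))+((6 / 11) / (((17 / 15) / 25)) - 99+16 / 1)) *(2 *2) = -51758 / 187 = -276.78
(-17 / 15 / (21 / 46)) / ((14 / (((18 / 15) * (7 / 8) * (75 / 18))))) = -391 / 504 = -0.78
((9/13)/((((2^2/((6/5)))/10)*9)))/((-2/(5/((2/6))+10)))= -2.88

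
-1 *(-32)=32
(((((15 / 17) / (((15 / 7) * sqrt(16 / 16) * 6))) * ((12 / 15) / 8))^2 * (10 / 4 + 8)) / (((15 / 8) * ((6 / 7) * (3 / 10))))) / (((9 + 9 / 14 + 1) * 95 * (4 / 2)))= 16807 / 33135439500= 0.00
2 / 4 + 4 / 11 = 19 / 22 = 0.86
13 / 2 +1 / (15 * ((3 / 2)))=589 / 90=6.54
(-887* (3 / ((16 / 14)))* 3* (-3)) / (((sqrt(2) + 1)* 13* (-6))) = 55881 / 208-55881* sqrt(2) / 208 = -111.28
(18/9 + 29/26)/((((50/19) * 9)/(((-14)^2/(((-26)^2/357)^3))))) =381238576047/100397627200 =3.80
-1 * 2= -2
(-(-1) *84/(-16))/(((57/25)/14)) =-1225/38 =-32.24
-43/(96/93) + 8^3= 15051/32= 470.34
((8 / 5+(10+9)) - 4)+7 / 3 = 284 / 15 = 18.93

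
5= 5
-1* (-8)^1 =8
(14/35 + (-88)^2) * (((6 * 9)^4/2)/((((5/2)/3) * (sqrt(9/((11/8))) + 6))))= 4616587264.72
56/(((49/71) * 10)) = 284/35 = 8.11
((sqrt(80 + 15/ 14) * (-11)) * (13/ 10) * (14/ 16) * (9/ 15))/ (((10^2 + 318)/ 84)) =-819 * sqrt(15890)/ 7600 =-13.58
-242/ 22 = -11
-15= -15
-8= -8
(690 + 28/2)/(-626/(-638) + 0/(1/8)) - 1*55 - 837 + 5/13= -708495/4069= -174.12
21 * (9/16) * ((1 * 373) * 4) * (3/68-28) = -134014797/272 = -492701.46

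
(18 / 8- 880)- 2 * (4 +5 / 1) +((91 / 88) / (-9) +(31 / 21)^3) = -727479617 / 814968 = -892.65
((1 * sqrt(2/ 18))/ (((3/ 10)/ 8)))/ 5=16/ 9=1.78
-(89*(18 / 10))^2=-641601 / 25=-25664.04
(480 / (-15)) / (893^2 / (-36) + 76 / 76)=1152 / 797413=0.00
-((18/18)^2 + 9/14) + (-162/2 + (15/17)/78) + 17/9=-1124180/13923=-80.74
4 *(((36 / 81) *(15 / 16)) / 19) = 5 / 57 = 0.09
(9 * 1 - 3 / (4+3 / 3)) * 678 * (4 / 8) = 14238 / 5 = 2847.60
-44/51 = -0.86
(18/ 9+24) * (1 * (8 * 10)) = 2080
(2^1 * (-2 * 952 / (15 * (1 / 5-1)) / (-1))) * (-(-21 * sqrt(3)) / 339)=-6664 * sqrt(3) / 339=-34.05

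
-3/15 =-1/5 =-0.20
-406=-406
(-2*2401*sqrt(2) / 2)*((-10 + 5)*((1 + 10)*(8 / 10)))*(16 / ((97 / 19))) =32115776*sqrt(2) / 97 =468232.64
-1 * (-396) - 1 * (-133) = 529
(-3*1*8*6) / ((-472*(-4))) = -9 / 118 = -0.08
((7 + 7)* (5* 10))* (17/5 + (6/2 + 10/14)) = 4980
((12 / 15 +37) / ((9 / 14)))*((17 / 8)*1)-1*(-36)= 160.95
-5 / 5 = -1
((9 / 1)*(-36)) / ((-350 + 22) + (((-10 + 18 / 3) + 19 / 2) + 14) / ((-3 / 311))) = 648 / 4699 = 0.14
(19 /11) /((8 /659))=142.28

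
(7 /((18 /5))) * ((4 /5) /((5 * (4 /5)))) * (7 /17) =49 /306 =0.16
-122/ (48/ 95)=-5795/ 24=-241.46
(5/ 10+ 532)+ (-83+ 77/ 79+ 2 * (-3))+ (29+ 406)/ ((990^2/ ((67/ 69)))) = 158307963707/ 356168340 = 444.48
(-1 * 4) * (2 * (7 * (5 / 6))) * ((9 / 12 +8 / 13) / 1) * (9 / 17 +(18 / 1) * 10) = -2542155 / 221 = -11502.96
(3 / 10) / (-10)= -3 / 100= -0.03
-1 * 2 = -2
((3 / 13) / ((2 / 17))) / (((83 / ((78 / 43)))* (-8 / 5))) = -765 / 28552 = -0.03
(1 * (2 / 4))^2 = 1 / 4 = 0.25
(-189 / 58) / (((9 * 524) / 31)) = -651 / 30392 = -0.02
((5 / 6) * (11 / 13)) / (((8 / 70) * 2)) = 1925 / 624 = 3.08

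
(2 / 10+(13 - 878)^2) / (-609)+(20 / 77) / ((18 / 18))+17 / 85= -13712329 / 11165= -1228.15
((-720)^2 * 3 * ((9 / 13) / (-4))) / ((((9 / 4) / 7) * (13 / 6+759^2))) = -65318400 / 44934487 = -1.45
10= 10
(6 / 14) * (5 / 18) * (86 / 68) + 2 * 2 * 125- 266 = 334367 / 1428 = 234.15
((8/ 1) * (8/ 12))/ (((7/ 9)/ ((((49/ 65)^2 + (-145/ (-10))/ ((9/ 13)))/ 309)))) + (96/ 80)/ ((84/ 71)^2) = 2049177569/ 1535297400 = 1.33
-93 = -93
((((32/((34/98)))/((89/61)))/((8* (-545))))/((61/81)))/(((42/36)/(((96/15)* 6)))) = -2612736/4122925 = -0.63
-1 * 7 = -7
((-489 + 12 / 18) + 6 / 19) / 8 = -27817 / 456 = -61.00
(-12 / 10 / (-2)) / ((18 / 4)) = 2 / 15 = 0.13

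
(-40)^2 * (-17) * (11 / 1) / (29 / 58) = -598400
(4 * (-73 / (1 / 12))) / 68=-51.53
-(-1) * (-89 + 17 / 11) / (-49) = 962 / 539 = 1.78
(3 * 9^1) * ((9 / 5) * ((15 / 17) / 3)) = 243 / 17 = 14.29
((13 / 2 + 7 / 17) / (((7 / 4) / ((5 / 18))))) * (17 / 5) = 235 / 63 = 3.73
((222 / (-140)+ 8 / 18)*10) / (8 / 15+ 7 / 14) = -7190 / 651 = -11.04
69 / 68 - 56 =-54.99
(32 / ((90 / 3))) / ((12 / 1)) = 4 / 45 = 0.09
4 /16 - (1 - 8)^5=67229 /4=16807.25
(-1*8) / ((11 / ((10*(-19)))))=1520 / 11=138.18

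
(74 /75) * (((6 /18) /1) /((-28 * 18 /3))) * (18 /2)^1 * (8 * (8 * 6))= -1184 /175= -6.77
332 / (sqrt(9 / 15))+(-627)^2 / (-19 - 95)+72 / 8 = -6879 / 2+332* sqrt(15) / 3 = -3010.89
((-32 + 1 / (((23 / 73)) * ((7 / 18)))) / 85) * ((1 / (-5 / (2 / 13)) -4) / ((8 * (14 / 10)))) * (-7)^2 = 251389 / 50830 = 4.95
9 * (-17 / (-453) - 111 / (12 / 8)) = -100515 / 151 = -665.66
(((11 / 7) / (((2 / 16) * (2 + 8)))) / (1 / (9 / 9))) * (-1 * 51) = -2244 / 35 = -64.11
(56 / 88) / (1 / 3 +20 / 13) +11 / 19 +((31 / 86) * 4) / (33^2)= 59769134 / 64949049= 0.92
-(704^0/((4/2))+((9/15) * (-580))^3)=84288383/2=42144191.50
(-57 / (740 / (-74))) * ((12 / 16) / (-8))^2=513 / 10240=0.05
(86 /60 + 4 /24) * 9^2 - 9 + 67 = 938 /5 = 187.60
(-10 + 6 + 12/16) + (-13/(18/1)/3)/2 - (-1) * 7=98/27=3.63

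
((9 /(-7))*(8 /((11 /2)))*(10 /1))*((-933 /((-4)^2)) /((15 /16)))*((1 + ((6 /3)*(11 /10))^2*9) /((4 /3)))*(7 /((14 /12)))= 233249.03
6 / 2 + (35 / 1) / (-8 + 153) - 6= -80 / 29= -2.76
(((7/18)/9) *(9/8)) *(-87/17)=-203/816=-0.25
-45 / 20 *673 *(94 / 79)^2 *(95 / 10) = -254218347 / 12482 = -20366.80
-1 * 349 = -349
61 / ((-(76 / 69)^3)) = -20039049 / 438976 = -45.65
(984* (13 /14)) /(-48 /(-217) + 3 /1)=66092 /233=283.66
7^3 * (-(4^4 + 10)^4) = -1717199156848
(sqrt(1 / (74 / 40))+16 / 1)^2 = 64* sqrt(185) / 37+9492 / 37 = 280.07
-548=-548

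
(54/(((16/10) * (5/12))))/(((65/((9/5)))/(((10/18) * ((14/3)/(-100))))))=-189/3250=-0.06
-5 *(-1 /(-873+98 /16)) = -8 /1387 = -0.01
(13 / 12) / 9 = 13 / 108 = 0.12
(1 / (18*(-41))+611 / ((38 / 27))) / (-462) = -3043687 / 3239082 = -0.94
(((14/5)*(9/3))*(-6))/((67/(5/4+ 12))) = -3339/335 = -9.97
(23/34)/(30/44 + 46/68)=253/508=0.50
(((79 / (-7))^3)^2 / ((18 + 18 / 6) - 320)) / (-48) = 143.97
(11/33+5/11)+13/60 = 1.00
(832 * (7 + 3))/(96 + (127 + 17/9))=37.00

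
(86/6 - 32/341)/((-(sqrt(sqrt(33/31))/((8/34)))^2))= -0.76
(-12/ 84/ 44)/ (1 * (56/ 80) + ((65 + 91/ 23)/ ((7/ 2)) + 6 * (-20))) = 115/ 3527766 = 0.00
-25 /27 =-0.93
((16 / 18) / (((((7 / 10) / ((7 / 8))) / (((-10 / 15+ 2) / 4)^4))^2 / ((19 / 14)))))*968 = 114950 / 413343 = 0.28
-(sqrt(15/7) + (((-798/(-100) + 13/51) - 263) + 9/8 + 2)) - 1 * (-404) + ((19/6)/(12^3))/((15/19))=8667068269/13219200 - sqrt(105)/7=654.18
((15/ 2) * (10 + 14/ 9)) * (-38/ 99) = -9880/ 297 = -33.27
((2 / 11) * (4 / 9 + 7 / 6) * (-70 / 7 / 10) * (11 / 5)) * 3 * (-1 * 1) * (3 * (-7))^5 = -39479643 / 5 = -7895928.60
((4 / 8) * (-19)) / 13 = -0.73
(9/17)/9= 1/17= 0.06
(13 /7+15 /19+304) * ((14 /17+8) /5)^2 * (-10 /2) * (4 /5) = -3819.82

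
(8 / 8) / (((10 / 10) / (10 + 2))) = 12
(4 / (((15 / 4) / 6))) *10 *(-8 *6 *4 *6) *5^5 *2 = -460800000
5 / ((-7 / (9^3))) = -3645 / 7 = -520.71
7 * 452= 3164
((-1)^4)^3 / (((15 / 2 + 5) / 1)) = 0.08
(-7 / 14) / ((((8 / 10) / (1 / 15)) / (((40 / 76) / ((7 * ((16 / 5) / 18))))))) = -75 / 4256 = -0.02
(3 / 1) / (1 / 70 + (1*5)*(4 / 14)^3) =10290 / 449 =22.92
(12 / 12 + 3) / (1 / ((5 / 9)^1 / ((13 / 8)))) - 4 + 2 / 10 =-1423 / 585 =-2.43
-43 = -43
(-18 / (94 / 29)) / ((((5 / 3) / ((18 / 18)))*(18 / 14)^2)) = -1421 / 705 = -2.02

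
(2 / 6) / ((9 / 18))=0.67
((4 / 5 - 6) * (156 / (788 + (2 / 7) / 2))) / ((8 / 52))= -61516 / 9195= -6.69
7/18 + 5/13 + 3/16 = 0.96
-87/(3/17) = -493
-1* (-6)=6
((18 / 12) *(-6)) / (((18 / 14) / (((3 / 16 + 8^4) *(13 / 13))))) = -458773 / 16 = -28673.31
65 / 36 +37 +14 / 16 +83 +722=60817 / 72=844.68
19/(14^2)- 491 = -490.90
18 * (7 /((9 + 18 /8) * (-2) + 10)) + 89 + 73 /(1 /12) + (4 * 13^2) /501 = 11977273 /12525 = 956.27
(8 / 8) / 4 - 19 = -75 / 4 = -18.75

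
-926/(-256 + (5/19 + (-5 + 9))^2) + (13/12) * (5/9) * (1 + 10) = 97489213/9272340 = 10.51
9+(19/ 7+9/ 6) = 185/ 14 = 13.21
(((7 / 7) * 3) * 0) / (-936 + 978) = 0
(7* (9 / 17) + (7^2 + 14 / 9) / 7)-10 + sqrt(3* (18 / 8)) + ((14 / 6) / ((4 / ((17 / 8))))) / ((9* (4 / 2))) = 29287 / 29376 + 3* sqrt(3) / 2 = 3.60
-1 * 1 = -1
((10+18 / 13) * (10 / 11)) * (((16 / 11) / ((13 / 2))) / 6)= 23680 / 61347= 0.39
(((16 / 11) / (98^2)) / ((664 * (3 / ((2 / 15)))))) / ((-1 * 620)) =-1 / 61159952700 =-0.00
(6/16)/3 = 1/8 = 0.12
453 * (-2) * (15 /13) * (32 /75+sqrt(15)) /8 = -6795 * sqrt(15) /52 - 3624 /65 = -561.85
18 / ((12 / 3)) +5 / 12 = 59 / 12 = 4.92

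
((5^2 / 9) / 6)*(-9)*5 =-125 / 6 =-20.83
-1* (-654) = 654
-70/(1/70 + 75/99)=-161700/1783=-90.69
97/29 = 3.34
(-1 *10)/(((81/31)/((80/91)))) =-24800/7371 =-3.36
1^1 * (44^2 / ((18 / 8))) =7744 / 9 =860.44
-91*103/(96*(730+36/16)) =-9373/70296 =-0.13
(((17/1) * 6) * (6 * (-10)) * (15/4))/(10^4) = -459/200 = -2.30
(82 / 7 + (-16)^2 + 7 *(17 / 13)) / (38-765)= -25195 / 66157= -0.38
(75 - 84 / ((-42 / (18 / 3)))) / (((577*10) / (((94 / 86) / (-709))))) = -4089 / 175909990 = -0.00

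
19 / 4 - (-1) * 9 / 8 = 47 / 8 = 5.88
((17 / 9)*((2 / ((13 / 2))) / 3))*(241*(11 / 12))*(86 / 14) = 1937881 / 7371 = 262.91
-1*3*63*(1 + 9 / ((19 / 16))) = -30807 / 19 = -1621.42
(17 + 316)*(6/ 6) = 333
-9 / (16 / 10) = -45 / 8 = -5.62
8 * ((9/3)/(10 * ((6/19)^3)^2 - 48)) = -47045881/94072322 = -0.50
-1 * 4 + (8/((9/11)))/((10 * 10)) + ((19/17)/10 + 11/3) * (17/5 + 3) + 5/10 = 31793/1530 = 20.78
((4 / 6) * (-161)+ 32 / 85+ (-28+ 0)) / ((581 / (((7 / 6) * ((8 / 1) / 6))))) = -68828 / 190485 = -0.36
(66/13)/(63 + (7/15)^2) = 7425/92456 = 0.08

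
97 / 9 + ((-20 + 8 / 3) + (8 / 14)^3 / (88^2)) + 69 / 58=-116249381 / 21664566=-5.37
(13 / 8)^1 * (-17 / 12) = -221 / 96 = -2.30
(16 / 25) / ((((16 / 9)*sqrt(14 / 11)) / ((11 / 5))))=99*sqrt(154) / 1750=0.70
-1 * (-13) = 13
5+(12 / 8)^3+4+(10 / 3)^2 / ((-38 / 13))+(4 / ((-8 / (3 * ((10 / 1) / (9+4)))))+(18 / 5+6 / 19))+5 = 1452577 / 88920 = 16.34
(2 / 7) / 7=0.04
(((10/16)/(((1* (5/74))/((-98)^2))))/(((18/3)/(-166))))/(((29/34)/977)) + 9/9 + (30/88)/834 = -2996007729716677/1064184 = -2815309880.36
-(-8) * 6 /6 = 8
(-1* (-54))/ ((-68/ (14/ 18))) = -21/ 34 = -0.62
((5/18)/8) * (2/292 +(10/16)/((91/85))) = 52315/2550912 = 0.02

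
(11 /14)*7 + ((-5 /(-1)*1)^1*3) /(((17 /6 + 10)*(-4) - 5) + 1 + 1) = 1703 /326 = 5.22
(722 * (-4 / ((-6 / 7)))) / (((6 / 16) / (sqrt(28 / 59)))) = 161728 * sqrt(413) / 531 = 6189.64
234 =234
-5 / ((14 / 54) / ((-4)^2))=-2160 / 7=-308.57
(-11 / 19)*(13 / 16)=-143 / 304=-0.47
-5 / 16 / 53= -5 / 848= -0.01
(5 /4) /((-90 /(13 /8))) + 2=1139 /576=1.98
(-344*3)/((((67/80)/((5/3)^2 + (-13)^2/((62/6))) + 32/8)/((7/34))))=-90733440/1726853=-52.54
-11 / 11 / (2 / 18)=-9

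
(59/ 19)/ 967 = 59/ 18373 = 0.00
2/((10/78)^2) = 3042/25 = 121.68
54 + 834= 888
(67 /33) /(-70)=-67 /2310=-0.03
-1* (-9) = 9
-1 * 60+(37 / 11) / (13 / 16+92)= -59.96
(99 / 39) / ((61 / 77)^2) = 195657 / 48373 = 4.04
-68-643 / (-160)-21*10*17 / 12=-57837 / 160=-361.48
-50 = -50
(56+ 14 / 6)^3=5359375 / 27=198495.37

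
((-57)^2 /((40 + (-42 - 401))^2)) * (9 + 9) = 58482 /162409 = 0.36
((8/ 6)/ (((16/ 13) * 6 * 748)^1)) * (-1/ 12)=-13/ 646272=-0.00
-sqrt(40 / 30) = -2 * sqrt(3) / 3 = -1.15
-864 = -864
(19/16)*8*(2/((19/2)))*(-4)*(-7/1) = 56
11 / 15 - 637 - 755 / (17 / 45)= -671873 / 255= -2634.80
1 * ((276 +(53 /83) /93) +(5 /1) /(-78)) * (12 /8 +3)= 166140171 /133796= 1241.74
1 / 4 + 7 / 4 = 2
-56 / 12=-14 / 3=-4.67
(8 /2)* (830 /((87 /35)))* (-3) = -116200 /29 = -4006.90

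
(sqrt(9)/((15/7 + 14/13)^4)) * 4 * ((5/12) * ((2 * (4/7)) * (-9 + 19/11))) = -31348553600/81070558811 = -0.39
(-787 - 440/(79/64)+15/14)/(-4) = 1263477/4424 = 285.60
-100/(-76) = 25/19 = 1.32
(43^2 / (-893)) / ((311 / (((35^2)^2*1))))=-2774655625 / 277723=-9990.73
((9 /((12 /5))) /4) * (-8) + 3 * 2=-3 /2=-1.50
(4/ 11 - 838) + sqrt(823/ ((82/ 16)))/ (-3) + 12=-9082/ 11 - 2* sqrt(67486)/ 123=-829.86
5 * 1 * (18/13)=90/13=6.92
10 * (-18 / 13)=-180 / 13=-13.85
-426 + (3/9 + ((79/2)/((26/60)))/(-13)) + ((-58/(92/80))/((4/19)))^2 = 15276525028/268203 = 56958.81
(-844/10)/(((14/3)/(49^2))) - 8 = -217159/5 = -43431.80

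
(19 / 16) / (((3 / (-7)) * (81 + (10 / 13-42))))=-1729 / 24816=-0.07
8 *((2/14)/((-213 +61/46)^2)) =16928/663664183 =0.00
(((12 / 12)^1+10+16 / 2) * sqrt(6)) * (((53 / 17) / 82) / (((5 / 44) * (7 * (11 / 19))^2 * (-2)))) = -363527 * sqrt(6) / 1878415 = -0.47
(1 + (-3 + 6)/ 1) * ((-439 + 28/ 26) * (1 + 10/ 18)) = -318808/ 117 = -2724.85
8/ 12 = 2/ 3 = 0.67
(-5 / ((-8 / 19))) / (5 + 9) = 95 / 112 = 0.85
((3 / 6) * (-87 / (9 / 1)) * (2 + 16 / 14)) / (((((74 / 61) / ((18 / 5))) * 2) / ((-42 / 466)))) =175131 / 86210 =2.03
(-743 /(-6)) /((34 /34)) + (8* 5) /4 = 803 /6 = 133.83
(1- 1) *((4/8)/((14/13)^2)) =0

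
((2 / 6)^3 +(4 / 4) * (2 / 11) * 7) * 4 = 1556 / 297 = 5.24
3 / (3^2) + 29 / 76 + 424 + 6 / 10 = 484859 / 1140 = 425.31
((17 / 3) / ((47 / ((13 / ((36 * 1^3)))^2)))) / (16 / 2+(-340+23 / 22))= -31603 / 665250408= -0.00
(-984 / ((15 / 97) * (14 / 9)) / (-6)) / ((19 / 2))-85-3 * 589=-1183856 / 665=-1780.23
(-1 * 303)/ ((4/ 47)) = -14241/ 4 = -3560.25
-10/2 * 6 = -30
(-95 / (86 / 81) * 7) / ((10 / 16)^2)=-344736 / 215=-1603.42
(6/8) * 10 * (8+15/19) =2505/38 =65.92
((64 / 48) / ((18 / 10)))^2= 400 / 729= 0.55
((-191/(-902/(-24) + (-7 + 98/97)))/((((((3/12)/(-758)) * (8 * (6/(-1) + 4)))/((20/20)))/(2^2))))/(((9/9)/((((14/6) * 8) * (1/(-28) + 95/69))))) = -291092963248/2537475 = -114717.57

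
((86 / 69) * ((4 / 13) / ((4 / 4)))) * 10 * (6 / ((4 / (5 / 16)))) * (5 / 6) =5375 / 3588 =1.50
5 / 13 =0.38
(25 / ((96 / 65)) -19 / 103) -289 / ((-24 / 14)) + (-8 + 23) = 1980823 / 9888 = 200.33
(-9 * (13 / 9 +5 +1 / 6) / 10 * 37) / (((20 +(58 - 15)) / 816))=-42772 / 15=-2851.47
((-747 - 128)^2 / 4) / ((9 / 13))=9953125 / 36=276475.69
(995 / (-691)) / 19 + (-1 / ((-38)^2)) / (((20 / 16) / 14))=-104199 / 1247255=-0.08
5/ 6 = 0.83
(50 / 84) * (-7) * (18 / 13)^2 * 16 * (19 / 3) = -136800 / 169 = -809.47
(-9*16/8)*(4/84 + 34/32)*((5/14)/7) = -5595/5488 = -1.02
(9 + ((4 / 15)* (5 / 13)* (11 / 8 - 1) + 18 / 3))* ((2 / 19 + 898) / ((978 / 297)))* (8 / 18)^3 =43491712 / 120783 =360.08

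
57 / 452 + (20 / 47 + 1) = 32963 / 21244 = 1.55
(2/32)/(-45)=-1/720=-0.00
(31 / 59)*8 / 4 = 62 / 59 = 1.05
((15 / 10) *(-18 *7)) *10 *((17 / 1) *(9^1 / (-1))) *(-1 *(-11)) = 3180870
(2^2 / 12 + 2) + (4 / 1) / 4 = 10 / 3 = 3.33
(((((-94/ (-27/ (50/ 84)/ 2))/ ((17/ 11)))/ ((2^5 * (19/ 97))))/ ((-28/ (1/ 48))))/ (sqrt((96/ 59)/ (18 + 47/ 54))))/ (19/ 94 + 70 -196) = 0.00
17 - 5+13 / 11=145 / 11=13.18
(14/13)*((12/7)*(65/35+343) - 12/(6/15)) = 604.35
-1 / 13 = -0.08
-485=-485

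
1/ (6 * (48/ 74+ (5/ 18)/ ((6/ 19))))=666/ 6107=0.11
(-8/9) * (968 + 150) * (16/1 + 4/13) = -145856/9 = -16206.22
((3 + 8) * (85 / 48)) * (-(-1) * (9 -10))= -935 / 48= -19.48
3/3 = 1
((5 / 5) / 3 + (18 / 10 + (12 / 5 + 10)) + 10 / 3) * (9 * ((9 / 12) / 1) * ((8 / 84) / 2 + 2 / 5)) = 9447 / 175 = 53.98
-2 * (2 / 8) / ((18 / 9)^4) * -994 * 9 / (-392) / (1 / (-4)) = 639 / 224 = 2.85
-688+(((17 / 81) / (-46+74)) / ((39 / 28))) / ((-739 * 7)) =-11242956833 / 16341507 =-688.00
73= 73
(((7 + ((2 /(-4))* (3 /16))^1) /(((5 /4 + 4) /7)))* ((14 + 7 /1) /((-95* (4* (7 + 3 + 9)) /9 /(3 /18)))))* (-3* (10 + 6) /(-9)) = -1547 /7220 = -0.21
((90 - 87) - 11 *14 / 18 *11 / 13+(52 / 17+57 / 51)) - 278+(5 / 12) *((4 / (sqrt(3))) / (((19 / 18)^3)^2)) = -553067 / 1989+18895680 *sqrt(3) / 47045881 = -277.37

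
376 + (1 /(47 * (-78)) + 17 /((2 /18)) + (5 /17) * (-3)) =32913331 /62322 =528.12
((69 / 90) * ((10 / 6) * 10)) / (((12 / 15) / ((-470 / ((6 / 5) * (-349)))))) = 17.92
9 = 9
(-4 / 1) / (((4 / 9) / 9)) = -81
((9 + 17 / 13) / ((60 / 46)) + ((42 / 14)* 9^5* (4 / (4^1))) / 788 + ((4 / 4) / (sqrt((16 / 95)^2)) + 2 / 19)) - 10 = 228.75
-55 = -55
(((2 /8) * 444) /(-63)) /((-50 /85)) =629 /210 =3.00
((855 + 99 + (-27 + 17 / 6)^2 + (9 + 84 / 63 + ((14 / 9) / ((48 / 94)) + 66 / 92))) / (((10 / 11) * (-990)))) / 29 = -1927739 / 32416200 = -0.06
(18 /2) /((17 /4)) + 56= 988 /17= 58.12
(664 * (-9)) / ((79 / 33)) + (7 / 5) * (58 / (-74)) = -2497.40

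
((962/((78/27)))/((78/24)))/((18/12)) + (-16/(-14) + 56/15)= 99896/1365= 73.18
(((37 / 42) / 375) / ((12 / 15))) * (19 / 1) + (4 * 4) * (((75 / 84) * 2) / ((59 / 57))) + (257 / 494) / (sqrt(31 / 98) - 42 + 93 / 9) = 236197777304371 / 8544805378200 - 16191 * sqrt(62) / 436780474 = 27.64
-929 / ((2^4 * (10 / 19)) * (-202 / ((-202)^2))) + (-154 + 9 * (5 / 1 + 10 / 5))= 1775471 / 80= 22193.39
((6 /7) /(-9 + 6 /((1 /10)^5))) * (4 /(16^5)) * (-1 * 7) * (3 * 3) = -9 /26214006784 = -0.00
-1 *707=-707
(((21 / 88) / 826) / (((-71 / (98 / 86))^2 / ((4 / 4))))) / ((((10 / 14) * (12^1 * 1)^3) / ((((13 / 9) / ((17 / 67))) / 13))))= 1126069 / 42648347348259840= 0.00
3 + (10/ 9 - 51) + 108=550/ 9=61.11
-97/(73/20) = -1940/73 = -26.58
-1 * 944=-944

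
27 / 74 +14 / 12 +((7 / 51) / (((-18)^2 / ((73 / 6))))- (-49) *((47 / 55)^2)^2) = 928695937941907 / 33567493905000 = 27.67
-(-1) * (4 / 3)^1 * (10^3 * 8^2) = 256000 / 3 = 85333.33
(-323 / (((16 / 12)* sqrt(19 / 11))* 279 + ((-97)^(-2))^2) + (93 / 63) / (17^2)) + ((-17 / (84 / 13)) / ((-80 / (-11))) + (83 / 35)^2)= 1475516012580844670758501726243 / 280142184365037350617143019200 - 941714670965958125916* sqrt(209) / 20606932799960966049445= 4.61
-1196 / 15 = -79.73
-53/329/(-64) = 0.00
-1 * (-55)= 55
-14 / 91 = -2 / 13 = -0.15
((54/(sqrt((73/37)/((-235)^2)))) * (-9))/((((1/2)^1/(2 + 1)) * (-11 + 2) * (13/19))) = 1446660 * sqrt(2701)/949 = 79225.06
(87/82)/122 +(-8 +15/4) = -21215/5002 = -4.24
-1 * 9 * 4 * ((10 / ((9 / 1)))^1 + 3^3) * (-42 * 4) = 170016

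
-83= -83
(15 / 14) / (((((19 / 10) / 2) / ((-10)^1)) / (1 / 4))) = -375 / 133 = -2.82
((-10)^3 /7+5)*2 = -1930 /7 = -275.71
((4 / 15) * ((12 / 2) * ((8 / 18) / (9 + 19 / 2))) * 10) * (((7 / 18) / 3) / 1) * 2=896 / 8991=0.10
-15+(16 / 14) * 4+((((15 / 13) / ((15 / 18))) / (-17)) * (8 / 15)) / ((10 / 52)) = -31697 / 2975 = -10.65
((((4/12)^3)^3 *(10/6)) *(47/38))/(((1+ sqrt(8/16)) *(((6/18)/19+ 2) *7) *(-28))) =-47/88730964+ 47 *sqrt(2)/177461928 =-0.00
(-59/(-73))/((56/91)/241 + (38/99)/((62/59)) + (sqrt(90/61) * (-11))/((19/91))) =-44460820326363788061 * sqrt(610)/86943216549304364879315 -1262320851389267241/17388643309860872975863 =-0.01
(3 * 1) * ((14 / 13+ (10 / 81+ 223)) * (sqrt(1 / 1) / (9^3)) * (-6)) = -472166 / 85293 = -5.54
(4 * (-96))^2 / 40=18432 / 5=3686.40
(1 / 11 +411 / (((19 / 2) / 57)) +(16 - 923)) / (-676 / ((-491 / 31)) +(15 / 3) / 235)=395770550 / 10839653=36.51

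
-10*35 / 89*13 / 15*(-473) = 430430 / 267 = 1612.10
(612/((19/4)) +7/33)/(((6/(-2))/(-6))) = 161834/627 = 258.11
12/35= 0.34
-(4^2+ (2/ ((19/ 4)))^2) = -5840/ 361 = -16.18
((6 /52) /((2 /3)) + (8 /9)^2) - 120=-119.04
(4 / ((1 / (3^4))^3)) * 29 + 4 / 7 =431530096 / 7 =61647156.57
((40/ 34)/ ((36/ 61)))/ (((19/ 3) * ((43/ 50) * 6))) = 7625/ 125001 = 0.06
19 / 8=2.38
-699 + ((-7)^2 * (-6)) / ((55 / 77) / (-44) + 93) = -20109213 / 28639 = -702.16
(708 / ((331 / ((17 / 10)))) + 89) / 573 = 153313 / 948315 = 0.16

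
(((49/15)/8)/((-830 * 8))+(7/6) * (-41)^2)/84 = 223236793/9561600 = 23.35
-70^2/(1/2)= -9800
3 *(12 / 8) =9 / 2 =4.50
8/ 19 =0.42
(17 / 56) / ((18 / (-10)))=-85 / 504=-0.17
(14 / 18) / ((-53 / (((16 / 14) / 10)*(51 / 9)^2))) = -1156 / 21465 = -0.05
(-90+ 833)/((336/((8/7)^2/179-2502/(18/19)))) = -17210961221/2947056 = -5840.05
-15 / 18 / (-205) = 1 / 246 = 0.00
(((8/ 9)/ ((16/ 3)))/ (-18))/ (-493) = 0.00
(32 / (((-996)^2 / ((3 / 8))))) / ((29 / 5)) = 5 / 2397372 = 0.00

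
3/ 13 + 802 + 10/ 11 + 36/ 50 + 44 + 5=3048974/ 3575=852.86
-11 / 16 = -0.69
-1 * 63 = -63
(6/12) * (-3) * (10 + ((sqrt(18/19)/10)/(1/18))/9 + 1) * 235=-7755/2 - 423 * sqrt(38)/38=-3946.12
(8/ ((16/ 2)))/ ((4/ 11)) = 11/ 4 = 2.75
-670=-670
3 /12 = 0.25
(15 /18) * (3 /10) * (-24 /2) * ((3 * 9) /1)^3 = -59049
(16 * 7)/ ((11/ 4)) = 448/ 11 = 40.73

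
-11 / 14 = -0.79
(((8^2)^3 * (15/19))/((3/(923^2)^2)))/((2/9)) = 4280842446024867840/19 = 225307497159203570.53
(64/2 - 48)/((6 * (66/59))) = -236/99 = -2.38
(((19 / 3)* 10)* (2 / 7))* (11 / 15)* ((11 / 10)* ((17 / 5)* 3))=78166 / 525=148.89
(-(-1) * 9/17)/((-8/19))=-171/136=-1.26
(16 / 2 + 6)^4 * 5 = 192080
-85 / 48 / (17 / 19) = -95 / 48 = -1.98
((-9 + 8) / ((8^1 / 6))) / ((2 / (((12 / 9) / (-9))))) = 1 / 18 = 0.06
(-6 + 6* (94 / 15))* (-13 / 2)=-1027 / 5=-205.40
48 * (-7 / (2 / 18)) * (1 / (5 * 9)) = -336 / 5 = -67.20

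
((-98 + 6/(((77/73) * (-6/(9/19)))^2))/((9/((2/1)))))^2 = 175869889306770481/371075535949041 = 473.95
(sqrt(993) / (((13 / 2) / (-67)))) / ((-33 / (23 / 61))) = 3082 *sqrt(993) / 26169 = 3.71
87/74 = 1.18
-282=-282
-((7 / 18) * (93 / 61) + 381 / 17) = -143135 / 6222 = -23.00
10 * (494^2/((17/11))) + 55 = 26844895/17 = 1579111.47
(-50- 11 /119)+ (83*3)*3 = 82932 /119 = 696.91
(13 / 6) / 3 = 13 / 18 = 0.72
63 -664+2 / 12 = -3605 / 6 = -600.83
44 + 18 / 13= 590 / 13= 45.38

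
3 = 3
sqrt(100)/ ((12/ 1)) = 0.83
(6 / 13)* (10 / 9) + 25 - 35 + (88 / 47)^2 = -515314 / 86151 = -5.98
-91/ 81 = -1.12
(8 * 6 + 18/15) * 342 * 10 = 168264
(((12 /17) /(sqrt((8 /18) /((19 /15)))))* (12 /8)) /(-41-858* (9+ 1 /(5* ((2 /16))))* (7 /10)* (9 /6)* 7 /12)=-360* sqrt(285) /19079321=-0.00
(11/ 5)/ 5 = 11/ 25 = 0.44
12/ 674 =6/ 337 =0.02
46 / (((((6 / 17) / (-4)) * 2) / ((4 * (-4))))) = 12512 / 3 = 4170.67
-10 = -10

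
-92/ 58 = -46/ 29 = -1.59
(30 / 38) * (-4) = -60 / 19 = -3.16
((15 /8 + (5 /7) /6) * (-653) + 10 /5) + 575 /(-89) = -19535891 /14952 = -1306.57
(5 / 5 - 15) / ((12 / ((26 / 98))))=-13 / 42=-0.31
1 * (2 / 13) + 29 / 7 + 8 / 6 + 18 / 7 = 2239 / 273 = 8.20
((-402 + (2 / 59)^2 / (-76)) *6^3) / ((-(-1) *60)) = -478581822 / 330695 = -1447.20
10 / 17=0.59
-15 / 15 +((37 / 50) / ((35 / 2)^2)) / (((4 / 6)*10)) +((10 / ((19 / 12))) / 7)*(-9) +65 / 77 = -529701801 / 64006250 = -8.28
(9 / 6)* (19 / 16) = 57 / 32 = 1.78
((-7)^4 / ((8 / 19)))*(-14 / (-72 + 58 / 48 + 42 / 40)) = 9579990 / 8369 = 1144.70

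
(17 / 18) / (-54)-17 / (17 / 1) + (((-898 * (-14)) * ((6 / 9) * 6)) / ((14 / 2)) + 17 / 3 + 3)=6990283 / 972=7191.65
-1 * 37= -37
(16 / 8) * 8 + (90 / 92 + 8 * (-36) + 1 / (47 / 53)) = -583511 / 2162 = -269.89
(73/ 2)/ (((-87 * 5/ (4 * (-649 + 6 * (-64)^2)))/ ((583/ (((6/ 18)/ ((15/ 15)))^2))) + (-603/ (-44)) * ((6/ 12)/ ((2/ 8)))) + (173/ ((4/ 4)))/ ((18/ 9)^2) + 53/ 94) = 143581596213/ 280172616881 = 0.51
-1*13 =-13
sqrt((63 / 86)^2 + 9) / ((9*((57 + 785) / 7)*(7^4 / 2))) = 0.00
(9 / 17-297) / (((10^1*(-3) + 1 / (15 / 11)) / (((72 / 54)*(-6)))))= -604800 / 7463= -81.04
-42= -42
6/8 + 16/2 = 35/4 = 8.75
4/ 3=1.33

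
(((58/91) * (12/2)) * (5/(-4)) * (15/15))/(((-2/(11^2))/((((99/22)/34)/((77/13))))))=6.46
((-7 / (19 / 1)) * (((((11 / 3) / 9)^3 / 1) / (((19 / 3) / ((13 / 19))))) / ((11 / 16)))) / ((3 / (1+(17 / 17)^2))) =-352352 / 135005697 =-0.00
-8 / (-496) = 0.02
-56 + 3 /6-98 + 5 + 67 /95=-28081 /190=-147.79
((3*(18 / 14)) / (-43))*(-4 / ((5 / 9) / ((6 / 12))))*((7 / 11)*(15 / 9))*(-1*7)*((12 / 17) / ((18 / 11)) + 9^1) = -181818 / 8041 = -22.61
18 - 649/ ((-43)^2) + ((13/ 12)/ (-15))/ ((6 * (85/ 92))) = 748374499/ 42434550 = 17.64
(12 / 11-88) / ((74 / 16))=-7648 / 407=-18.79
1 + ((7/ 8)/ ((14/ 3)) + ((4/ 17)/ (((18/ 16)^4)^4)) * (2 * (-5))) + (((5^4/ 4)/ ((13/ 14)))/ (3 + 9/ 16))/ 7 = 943376058314536146341/ 124493308367822085744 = 7.58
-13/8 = -1.62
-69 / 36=-23 / 12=-1.92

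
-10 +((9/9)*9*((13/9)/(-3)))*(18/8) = -79/4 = -19.75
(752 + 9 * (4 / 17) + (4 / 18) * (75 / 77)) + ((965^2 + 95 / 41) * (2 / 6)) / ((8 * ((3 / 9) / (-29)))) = -543389719750 / 161007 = -3374944.69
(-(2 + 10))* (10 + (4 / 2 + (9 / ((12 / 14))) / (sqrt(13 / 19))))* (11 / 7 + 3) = -576* sqrt(247) / 13 - 4608 / 7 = -1354.64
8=8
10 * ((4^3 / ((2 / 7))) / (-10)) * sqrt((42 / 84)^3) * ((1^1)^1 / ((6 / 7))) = -196 * sqrt(2) / 3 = -92.40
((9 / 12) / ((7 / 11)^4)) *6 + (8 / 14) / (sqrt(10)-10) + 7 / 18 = 599992 / 21609-2 *sqrt(10) / 315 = 27.75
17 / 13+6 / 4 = 73 / 26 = 2.81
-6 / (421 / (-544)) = 3264 / 421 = 7.75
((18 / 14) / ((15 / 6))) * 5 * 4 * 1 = 72 / 7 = 10.29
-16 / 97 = -0.16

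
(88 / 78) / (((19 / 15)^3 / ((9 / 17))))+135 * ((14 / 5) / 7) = 82300806 / 1515839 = 54.29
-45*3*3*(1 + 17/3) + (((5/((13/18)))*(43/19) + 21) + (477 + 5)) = -538789/247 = -2181.33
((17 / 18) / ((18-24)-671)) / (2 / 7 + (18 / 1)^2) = -119 / 27662220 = -0.00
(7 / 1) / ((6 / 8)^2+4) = 112 / 73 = 1.53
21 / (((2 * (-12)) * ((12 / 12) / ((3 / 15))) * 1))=-7 / 40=-0.18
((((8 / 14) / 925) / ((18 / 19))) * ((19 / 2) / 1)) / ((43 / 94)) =33934 / 2505825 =0.01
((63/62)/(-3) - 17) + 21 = 3.66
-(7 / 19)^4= -0.02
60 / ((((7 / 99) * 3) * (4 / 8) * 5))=792 / 7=113.14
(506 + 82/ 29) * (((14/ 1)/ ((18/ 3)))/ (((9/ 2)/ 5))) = 1032920/ 783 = 1319.18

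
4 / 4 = 1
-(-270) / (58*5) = 27 / 29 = 0.93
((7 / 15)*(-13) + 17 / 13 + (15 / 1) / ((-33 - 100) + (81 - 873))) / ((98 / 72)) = -413436 / 117845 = -3.51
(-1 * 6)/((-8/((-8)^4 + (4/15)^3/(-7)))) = 24191984/7875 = 3072.00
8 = 8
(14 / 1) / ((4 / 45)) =315 / 2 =157.50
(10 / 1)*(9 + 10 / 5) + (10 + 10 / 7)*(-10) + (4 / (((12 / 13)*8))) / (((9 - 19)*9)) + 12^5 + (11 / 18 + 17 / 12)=3762305609 / 15120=248829.74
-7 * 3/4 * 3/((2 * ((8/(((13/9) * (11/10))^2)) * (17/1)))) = -143143/979200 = -0.15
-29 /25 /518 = -0.00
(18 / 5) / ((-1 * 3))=-6 / 5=-1.20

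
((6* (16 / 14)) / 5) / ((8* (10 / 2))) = 6 / 175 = 0.03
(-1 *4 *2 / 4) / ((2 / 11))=-11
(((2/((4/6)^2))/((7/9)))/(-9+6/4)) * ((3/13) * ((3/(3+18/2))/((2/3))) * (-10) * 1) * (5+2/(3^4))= 1221/364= 3.35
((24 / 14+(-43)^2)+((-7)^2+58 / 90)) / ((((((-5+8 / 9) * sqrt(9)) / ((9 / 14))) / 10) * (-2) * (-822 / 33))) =-19754229 / 993524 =-19.88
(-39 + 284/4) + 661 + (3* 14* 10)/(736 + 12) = 129696/187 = 693.56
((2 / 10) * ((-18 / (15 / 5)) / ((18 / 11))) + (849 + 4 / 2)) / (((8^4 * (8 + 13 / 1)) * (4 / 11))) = 10021 / 368640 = 0.03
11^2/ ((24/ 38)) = 2299/ 12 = 191.58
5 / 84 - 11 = -919 / 84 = -10.94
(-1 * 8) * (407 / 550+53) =-10748 / 25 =-429.92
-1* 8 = -8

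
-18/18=-1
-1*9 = -9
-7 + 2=-5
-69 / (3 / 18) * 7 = -2898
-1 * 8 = -8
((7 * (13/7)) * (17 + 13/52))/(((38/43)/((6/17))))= 115713/1292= 89.56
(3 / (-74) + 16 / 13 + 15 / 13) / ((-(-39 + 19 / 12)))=13530 / 215969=0.06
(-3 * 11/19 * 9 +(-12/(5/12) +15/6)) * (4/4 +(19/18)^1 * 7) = -1203017/3420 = -351.76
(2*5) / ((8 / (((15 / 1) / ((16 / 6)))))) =225 / 32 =7.03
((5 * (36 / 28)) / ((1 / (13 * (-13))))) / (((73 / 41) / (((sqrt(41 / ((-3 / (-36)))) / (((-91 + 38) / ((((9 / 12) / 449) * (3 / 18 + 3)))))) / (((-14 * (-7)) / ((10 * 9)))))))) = 266593275 * sqrt(123) / 2383412332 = 1.24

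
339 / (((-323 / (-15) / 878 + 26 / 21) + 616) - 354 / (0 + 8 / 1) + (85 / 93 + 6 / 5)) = 1937649420 / 3287297113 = 0.59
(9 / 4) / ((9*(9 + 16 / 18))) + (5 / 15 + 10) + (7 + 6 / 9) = 6417 / 356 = 18.03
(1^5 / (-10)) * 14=-1.40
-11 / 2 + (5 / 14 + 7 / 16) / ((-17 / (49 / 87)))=-130775 / 23664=-5.53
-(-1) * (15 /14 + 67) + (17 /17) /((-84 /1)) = 5717 /84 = 68.06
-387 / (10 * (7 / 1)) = -387 / 70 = -5.53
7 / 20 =0.35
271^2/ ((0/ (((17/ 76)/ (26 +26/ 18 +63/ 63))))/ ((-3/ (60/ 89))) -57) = -73441/ 57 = -1288.44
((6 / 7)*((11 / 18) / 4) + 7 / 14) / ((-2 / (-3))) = 53 / 56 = 0.95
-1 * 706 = -706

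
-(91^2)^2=-68574961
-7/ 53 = -0.13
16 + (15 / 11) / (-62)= 10897 / 682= 15.98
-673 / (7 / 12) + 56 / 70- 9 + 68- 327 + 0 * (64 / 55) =-49732 / 35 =-1420.91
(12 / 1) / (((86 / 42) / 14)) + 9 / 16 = 56835 / 688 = 82.61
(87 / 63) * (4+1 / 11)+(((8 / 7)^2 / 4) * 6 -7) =0.61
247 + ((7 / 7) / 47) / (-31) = 359878 / 1457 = 247.00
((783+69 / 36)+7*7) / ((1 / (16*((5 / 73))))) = 200140 / 219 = 913.88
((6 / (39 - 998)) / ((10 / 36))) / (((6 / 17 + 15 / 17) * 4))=-153 / 33565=-0.00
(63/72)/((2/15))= 6.56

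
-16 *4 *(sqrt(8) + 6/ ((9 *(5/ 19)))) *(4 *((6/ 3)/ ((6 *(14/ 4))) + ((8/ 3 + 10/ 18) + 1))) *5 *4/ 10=-278528 *sqrt(2)/ 63 - 5292032/ 945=-11852.38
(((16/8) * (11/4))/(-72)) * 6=-11/24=-0.46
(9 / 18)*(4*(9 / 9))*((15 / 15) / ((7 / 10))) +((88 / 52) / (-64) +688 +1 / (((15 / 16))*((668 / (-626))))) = 5032014347 / 7294560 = 689.83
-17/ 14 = -1.21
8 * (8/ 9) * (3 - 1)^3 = 56.89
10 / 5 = 2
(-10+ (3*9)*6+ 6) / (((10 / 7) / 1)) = 553 / 5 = 110.60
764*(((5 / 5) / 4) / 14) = 191 / 14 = 13.64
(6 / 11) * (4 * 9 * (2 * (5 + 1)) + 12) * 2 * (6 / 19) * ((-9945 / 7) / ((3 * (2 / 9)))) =-476882640 / 1463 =-325962.16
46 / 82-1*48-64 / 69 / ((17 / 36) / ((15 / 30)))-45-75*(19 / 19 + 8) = -12318559 / 16031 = -768.42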